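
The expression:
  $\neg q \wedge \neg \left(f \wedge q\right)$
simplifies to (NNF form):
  $\neg q$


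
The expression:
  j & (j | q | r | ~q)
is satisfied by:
  {j: True}


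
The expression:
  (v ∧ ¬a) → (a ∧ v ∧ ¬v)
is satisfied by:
  {a: True, v: False}
  {v: False, a: False}
  {v: True, a: True}


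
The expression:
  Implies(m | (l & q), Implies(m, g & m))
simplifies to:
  g | ~m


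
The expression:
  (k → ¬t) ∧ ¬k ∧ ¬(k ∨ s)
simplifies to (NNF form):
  ¬k ∧ ¬s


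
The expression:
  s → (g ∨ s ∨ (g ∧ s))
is always true.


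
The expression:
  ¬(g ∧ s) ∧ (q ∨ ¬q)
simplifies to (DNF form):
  ¬g ∨ ¬s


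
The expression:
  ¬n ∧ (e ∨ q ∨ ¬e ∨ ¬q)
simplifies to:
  ¬n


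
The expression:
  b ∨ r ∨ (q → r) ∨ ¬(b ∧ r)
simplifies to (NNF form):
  True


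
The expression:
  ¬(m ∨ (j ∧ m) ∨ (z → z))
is never true.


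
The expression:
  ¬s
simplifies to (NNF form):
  ¬s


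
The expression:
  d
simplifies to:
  d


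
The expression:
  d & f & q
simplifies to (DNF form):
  d & f & q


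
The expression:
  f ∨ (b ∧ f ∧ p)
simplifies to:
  f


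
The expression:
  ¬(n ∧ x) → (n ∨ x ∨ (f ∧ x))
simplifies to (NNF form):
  n ∨ x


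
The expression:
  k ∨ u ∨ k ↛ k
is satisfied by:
  {k: True, u: True}
  {k: True, u: False}
  {u: True, k: False}


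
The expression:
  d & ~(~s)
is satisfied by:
  {s: True, d: True}


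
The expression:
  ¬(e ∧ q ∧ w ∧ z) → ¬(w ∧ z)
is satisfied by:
  {e: True, q: True, w: False, z: False}
  {e: True, q: False, w: False, z: False}
  {q: True, e: False, w: False, z: False}
  {e: False, q: False, w: False, z: False}
  {z: True, e: True, q: True, w: False}
  {z: True, e: True, q: False, w: False}
  {z: True, q: True, e: False, w: False}
  {z: True, q: False, e: False, w: False}
  {e: True, w: True, q: True, z: False}
  {e: True, w: True, q: False, z: False}
  {w: True, q: True, e: False, z: False}
  {w: True, e: False, q: False, z: False}
  {z: True, e: True, w: True, q: True}


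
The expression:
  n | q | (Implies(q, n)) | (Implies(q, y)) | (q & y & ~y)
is always true.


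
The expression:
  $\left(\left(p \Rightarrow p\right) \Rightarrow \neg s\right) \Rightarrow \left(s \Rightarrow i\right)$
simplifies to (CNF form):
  $\text{True}$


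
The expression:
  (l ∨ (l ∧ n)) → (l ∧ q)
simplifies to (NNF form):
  q ∨ ¬l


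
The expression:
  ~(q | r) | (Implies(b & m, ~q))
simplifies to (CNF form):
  ~b | ~m | ~q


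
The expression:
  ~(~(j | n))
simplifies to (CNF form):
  j | n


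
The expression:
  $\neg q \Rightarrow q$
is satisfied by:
  {q: True}


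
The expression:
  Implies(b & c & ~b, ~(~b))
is always true.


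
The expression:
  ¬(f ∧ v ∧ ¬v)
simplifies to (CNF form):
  True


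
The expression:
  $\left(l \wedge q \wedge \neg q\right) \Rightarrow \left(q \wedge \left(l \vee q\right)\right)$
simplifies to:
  $\text{True}$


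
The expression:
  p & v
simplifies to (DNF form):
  p & v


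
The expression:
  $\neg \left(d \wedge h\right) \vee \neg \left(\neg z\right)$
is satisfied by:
  {z: True, h: False, d: False}
  {h: False, d: False, z: False}
  {d: True, z: True, h: False}
  {d: True, h: False, z: False}
  {z: True, h: True, d: False}
  {h: True, z: False, d: False}
  {d: True, h: True, z: True}


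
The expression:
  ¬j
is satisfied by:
  {j: False}


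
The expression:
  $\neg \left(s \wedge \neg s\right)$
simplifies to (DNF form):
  $\text{True}$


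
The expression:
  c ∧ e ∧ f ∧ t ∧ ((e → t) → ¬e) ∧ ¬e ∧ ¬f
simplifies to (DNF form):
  False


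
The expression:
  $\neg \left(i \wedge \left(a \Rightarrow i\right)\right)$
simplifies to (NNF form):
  $\neg i$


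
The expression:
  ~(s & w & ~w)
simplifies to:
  True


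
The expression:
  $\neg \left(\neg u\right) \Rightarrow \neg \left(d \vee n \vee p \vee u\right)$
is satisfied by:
  {u: False}


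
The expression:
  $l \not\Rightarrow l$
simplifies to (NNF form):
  $\text{False}$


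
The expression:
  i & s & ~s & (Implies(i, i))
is never true.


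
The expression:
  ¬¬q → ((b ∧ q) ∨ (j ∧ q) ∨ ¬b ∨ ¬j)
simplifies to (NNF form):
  True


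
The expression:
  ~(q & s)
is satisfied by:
  {s: False, q: False}
  {q: True, s: False}
  {s: True, q: False}


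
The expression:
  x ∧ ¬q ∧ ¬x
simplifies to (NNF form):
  False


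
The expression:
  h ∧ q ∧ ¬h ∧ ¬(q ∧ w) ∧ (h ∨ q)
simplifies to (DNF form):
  False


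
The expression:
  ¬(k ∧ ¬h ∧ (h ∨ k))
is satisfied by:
  {h: True, k: False}
  {k: False, h: False}
  {k: True, h: True}


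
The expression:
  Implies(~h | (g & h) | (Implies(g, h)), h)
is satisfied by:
  {h: True}


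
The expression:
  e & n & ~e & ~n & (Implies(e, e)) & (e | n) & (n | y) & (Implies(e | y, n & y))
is never true.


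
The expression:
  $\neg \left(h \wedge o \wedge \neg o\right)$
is always true.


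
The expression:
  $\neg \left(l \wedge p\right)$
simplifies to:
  $\neg l \vee \neg p$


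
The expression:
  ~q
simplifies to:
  ~q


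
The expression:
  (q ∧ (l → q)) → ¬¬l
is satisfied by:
  {l: True, q: False}
  {q: False, l: False}
  {q: True, l: True}


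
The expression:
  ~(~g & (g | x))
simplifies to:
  g | ~x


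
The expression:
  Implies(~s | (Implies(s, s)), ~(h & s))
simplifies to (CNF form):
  ~h | ~s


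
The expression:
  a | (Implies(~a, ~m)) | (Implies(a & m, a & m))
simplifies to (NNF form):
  True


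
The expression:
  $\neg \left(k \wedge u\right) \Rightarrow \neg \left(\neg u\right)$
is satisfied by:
  {u: True}


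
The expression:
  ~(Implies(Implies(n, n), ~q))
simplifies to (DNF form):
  q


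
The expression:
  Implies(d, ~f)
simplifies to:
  ~d | ~f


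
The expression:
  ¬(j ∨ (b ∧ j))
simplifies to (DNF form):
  ¬j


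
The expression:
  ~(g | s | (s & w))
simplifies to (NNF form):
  ~g & ~s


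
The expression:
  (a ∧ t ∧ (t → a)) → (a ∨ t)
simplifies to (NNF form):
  True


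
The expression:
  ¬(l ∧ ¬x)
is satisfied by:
  {x: True, l: False}
  {l: False, x: False}
  {l: True, x: True}


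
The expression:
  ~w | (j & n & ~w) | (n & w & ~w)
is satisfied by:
  {w: False}


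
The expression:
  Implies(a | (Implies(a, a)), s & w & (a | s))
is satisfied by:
  {w: True, s: True}


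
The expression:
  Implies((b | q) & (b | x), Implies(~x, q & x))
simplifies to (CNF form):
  x | ~b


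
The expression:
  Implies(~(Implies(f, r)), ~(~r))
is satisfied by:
  {r: True, f: False}
  {f: False, r: False}
  {f: True, r: True}


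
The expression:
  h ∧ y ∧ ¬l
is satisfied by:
  {h: True, y: True, l: False}


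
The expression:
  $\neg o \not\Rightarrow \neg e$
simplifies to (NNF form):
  $e \wedge \neg o$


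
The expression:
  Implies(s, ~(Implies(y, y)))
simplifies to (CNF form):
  ~s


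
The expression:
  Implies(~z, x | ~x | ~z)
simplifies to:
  True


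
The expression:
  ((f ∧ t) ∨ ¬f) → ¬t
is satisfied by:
  {t: False}


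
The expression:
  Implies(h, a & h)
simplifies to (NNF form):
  a | ~h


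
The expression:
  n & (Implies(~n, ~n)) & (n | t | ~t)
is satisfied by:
  {n: True}


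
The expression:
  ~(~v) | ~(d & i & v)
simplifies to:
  True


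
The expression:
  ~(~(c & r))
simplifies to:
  c & r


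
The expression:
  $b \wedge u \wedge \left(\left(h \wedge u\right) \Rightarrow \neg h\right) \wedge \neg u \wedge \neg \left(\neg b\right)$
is never true.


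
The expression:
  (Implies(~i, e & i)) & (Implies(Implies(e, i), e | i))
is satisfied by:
  {i: True}


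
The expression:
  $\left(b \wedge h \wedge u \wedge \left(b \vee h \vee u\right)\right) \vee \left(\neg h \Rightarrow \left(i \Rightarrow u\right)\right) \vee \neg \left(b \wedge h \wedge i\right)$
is always true.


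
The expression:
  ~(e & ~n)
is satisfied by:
  {n: True, e: False}
  {e: False, n: False}
  {e: True, n: True}


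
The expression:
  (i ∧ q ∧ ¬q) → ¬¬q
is always true.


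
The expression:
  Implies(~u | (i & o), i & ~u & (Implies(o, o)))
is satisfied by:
  {u: True, o: False, i: False}
  {u: True, i: True, o: False}
  {u: True, o: True, i: False}
  {i: True, o: False, u: False}
  {i: True, o: True, u: False}


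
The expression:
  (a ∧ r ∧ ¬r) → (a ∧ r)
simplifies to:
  True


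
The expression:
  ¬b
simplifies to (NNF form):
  ¬b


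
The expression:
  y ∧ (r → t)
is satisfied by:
  {t: True, y: True, r: False}
  {y: True, r: False, t: False}
  {r: True, t: True, y: True}


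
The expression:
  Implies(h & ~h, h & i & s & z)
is always true.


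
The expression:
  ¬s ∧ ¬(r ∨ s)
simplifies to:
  ¬r ∧ ¬s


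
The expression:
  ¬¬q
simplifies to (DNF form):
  q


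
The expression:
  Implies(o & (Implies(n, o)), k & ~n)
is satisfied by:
  {k: True, o: False, n: False}
  {k: False, o: False, n: False}
  {n: True, k: True, o: False}
  {n: True, k: False, o: False}
  {o: True, k: True, n: False}


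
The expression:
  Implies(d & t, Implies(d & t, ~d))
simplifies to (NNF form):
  ~d | ~t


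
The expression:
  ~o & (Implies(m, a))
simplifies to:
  ~o & (a | ~m)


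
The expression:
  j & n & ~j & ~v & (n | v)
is never true.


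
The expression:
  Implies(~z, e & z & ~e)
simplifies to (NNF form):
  z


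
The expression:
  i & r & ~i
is never true.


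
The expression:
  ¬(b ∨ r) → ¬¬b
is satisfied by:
  {r: True, b: True}
  {r: True, b: False}
  {b: True, r: False}


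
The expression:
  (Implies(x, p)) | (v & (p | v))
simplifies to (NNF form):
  p | v | ~x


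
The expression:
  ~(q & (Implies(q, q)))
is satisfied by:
  {q: False}


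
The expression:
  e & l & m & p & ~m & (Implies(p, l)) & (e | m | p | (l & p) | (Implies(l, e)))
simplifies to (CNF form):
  False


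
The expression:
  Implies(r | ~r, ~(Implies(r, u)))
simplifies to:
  r & ~u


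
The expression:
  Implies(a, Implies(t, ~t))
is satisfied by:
  {t: False, a: False}
  {a: True, t: False}
  {t: True, a: False}


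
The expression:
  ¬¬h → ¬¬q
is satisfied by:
  {q: True, h: False}
  {h: False, q: False}
  {h: True, q: True}


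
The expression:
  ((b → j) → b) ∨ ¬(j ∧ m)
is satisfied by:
  {b: True, m: False, j: False}
  {m: False, j: False, b: False}
  {j: True, b: True, m: False}
  {j: True, m: False, b: False}
  {b: True, m: True, j: False}
  {m: True, b: False, j: False}
  {j: True, m: True, b: True}


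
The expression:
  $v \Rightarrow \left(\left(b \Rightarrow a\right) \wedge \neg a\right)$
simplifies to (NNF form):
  $\left(\neg a \wedge \neg b\right) \vee \neg v$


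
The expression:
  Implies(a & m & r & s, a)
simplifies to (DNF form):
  True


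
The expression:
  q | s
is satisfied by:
  {q: True, s: True}
  {q: True, s: False}
  {s: True, q: False}


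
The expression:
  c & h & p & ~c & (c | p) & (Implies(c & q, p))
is never true.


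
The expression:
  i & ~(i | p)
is never true.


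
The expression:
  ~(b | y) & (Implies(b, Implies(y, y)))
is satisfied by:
  {y: False, b: False}


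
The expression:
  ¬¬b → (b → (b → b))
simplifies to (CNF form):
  True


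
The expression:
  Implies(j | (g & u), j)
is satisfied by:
  {j: True, u: False, g: False}
  {j: False, u: False, g: False}
  {g: True, j: True, u: False}
  {g: True, j: False, u: False}
  {u: True, j: True, g: False}
  {u: True, j: False, g: False}
  {u: True, g: True, j: True}


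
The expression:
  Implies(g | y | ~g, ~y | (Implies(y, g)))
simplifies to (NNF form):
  g | ~y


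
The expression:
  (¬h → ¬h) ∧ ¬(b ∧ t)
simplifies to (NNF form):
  ¬b ∨ ¬t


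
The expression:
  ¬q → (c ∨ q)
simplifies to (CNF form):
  c ∨ q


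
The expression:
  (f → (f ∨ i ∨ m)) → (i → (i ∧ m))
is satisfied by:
  {m: True, i: False}
  {i: False, m: False}
  {i: True, m: True}


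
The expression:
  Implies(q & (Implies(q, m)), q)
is always true.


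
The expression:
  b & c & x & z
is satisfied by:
  {c: True, z: True, b: True, x: True}


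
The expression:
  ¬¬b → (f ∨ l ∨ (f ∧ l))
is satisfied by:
  {l: True, f: True, b: False}
  {l: True, f: False, b: False}
  {f: True, l: False, b: False}
  {l: False, f: False, b: False}
  {b: True, l: True, f: True}
  {b: True, l: True, f: False}
  {b: True, f: True, l: False}


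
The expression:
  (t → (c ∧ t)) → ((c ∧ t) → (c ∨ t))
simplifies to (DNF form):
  True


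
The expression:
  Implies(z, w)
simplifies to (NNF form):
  w | ~z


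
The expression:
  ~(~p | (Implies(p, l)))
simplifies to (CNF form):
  p & ~l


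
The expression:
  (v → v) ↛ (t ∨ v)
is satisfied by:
  {v: False, t: False}


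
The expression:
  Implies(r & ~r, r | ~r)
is always true.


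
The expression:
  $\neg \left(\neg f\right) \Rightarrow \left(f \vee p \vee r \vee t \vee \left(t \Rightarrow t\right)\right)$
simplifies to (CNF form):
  $\text{True}$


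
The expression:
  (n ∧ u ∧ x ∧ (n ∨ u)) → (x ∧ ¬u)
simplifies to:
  ¬n ∨ ¬u ∨ ¬x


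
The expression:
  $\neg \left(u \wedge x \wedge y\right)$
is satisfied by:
  {u: False, y: False, x: False}
  {x: True, u: False, y: False}
  {y: True, u: False, x: False}
  {x: True, y: True, u: False}
  {u: True, x: False, y: False}
  {x: True, u: True, y: False}
  {y: True, u: True, x: False}


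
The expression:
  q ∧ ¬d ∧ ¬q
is never true.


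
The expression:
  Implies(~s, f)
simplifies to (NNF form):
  f | s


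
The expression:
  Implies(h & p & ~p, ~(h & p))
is always true.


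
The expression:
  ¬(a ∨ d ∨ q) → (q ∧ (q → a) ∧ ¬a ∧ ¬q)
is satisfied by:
  {a: True, d: True, q: True}
  {a: True, d: True, q: False}
  {a: True, q: True, d: False}
  {a: True, q: False, d: False}
  {d: True, q: True, a: False}
  {d: True, q: False, a: False}
  {q: True, d: False, a: False}


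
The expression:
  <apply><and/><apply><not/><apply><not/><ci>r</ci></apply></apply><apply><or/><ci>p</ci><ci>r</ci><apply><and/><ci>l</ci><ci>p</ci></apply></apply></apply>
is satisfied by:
  {r: True}


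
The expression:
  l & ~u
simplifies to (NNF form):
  l & ~u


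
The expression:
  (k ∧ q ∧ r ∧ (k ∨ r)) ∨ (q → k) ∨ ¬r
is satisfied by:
  {k: True, q: False, r: False}
  {q: False, r: False, k: False}
  {r: True, k: True, q: False}
  {r: True, q: False, k: False}
  {k: True, q: True, r: False}
  {q: True, k: False, r: False}
  {r: True, q: True, k: True}


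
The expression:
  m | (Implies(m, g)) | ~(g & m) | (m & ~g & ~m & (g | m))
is always true.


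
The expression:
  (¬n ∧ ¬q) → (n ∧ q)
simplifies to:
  n ∨ q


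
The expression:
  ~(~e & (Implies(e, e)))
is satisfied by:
  {e: True}


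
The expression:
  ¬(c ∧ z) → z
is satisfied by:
  {z: True}


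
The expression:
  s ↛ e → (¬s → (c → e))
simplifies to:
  True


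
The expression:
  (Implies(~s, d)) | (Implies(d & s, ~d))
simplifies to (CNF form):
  True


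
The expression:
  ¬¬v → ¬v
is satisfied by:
  {v: False}


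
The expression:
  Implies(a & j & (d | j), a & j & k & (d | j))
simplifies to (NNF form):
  k | ~a | ~j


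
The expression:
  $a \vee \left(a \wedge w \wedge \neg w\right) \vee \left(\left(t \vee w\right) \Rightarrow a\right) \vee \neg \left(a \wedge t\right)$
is always true.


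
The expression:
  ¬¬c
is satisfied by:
  {c: True}


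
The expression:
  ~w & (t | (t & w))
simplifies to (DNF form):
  t & ~w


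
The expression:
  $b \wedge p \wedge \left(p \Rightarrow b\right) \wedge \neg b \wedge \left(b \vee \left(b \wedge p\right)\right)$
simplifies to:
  $\text{False}$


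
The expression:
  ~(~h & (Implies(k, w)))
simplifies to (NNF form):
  h | (k & ~w)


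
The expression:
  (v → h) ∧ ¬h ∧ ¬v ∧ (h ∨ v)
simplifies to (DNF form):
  False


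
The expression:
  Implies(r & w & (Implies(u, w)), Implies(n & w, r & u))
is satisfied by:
  {u: True, w: False, n: False, r: False}
  {r: False, w: False, u: False, n: False}
  {r: True, u: True, w: False, n: False}
  {r: True, w: False, u: False, n: False}
  {n: True, u: True, r: False, w: False}
  {n: True, r: False, w: False, u: False}
  {n: True, r: True, u: True, w: False}
  {n: True, r: True, w: False, u: False}
  {u: True, w: True, n: False, r: False}
  {w: True, n: False, u: False, r: False}
  {r: True, w: True, u: True, n: False}
  {r: True, w: True, n: False, u: False}
  {u: True, w: True, n: True, r: False}
  {w: True, n: True, r: False, u: False}
  {r: True, w: True, n: True, u: True}


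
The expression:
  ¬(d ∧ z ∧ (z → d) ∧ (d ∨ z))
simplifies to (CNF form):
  ¬d ∨ ¬z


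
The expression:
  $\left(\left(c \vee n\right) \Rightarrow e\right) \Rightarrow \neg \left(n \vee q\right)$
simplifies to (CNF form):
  $\left(\neg e \vee \neg n\right) \wedge \left(\neg e \vee \neg q\right) \wedge \left(c \vee n \vee \neg n\right) \wedge \left(c \vee n \vee \neg q\right) \wedge \left(c \vee \neg e \vee \neg n\right) \wedge \left(c \vee \neg e \vee \neg q\right) \wedge \left(n \vee \neg e \vee \neg n\right) \wedge \left(n \vee \neg e \vee \neg q\right)$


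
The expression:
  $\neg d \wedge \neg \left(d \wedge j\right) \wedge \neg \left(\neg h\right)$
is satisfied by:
  {h: True, d: False}


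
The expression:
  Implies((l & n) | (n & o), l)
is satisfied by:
  {l: True, o: False, n: False}
  {o: False, n: False, l: False}
  {n: True, l: True, o: False}
  {n: True, o: False, l: False}
  {l: True, o: True, n: False}
  {o: True, l: False, n: False}
  {n: True, o: True, l: True}


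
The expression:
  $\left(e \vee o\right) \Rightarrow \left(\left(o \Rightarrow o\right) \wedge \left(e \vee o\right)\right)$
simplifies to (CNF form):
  $\text{True}$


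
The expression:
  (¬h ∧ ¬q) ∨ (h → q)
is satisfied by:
  {q: True, h: False}
  {h: False, q: False}
  {h: True, q: True}


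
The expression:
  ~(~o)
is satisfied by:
  {o: True}


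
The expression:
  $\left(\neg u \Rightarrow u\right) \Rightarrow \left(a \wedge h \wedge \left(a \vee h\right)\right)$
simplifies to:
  $\left(a \wedge h\right) \vee \neg u$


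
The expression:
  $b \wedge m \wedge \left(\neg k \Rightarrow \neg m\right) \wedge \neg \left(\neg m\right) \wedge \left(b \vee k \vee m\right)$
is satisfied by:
  {m: True, b: True, k: True}


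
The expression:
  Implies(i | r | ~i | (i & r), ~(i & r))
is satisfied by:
  {i: False, r: False}
  {r: True, i: False}
  {i: True, r: False}


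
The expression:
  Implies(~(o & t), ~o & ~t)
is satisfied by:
  {o: False, t: False}
  {t: True, o: True}


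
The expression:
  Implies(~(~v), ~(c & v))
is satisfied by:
  {v: False, c: False}
  {c: True, v: False}
  {v: True, c: False}


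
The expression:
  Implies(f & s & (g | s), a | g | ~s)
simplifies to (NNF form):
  a | g | ~f | ~s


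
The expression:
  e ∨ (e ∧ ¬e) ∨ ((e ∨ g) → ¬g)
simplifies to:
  e ∨ ¬g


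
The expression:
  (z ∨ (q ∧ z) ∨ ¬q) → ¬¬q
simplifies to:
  q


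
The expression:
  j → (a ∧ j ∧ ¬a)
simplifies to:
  ¬j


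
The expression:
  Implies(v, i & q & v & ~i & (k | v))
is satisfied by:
  {v: False}


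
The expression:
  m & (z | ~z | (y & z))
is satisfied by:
  {m: True}


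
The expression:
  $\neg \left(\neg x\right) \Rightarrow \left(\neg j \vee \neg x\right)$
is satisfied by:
  {x: False, j: False}
  {j: True, x: False}
  {x: True, j: False}


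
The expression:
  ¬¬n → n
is always true.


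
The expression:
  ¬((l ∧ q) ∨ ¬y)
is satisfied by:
  {y: True, l: False, q: False}
  {q: True, y: True, l: False}
  {l: True, y: True, q: False}


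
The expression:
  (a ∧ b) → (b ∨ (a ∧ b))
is always true.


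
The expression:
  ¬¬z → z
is always true.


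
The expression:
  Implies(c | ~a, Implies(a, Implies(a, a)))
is always true.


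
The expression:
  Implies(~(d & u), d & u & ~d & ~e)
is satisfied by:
  {u: True, d: True}


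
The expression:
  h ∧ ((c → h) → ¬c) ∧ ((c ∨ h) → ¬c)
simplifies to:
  h ∧ ¬c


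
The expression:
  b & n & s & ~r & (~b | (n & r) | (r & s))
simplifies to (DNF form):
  False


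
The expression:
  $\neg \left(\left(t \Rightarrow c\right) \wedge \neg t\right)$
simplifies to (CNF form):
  $t$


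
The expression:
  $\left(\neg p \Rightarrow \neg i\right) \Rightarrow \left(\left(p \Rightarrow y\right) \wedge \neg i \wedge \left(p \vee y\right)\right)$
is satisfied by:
  {y: True, p: False, i: False}
  {i: True, y: True, p: False}
  {i: True, p: False, y: False}
  {y: True, p: True, i: False}


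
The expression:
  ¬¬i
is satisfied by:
  {i: True}


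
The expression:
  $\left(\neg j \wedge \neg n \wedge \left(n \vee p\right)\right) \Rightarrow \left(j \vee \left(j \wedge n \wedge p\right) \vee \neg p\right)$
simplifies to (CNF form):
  $j \vee n \vee \neg p$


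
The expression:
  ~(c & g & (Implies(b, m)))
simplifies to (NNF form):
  ~c | ~g | (b & ~m)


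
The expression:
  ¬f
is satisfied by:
  {f: False}


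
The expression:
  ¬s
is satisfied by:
  {s: False}


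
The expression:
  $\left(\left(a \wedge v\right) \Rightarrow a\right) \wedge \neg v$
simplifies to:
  $\neg v$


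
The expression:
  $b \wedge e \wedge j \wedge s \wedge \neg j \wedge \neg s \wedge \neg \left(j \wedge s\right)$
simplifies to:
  $\text{False}$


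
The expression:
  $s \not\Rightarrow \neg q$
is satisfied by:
  {s: True, q: True}


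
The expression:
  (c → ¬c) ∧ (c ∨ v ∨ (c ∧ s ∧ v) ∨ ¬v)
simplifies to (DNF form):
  ¬c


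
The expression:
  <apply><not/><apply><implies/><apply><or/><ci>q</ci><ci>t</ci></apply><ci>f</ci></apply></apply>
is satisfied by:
  {t: True, q: True, f: False}
  {t: True, q: False, f: False}
  {q: True, t: False, f: False}


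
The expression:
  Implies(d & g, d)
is always true.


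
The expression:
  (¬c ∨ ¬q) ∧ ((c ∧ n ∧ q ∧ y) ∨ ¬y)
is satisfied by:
  {c: False, y: False, q: False}
  {q: True, c: False, y: False}
  {c: True, q: False, y: False}


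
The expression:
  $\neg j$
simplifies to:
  $\neg j$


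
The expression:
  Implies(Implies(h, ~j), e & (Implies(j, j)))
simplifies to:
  e | (h & j)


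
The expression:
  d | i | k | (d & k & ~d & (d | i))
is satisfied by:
  {i: True, d: True, k: True}
  {i: True, d: True, k: False}
  {i: True, k: True, d: False}
  {i: True, k: False, d: False}
  {d: True, k: True, i: False}
  {d: True, k: False, i: False}
  {k: True, d: False, i: False}


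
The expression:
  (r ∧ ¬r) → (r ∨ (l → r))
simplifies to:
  True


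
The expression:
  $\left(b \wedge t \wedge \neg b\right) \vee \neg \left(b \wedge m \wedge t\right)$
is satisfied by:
  {m: False, t: False, b: False}
  {b: True, m: False, t: False}
  {t: True, m: False, b: False}
  {b: True, t: True, m: False}
  {m: True, b: False, t: False}
  {b: True, m: True, t: False}
  {t: True, m: True, b: False}


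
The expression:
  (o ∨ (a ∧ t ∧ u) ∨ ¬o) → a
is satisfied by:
  {a: True}


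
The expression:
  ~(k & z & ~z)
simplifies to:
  True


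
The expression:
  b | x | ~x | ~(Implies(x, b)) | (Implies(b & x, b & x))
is always true.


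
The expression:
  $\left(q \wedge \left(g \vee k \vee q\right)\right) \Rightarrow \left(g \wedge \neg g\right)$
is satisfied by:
  {q: False}


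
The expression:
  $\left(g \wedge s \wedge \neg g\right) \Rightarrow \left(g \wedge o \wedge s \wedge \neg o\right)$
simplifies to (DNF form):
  $\text{True}$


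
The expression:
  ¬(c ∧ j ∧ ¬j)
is always true.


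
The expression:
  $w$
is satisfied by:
  {w: True}


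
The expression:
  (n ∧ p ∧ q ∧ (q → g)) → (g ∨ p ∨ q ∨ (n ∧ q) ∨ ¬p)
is always true.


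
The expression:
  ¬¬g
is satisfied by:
  {g: True}


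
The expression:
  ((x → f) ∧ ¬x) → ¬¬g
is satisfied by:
  {x: True, g: True}
  {x: True, g: False}
  {g: True, x: False}


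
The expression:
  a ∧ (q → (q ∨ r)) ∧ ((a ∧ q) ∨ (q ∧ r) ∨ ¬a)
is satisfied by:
  {a: True, q: True}


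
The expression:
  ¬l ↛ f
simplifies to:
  ¬f ∧ ¬l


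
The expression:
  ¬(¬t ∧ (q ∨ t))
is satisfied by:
  {t: True, q: False}
  {q: False, t: False}
  {q: True, t: True}


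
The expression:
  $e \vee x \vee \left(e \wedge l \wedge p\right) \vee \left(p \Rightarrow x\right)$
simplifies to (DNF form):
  $e \vee x \vee \neg p$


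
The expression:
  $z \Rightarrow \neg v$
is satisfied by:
  {v: False, z: False}
  {z: True, v: False}
  {v: True, z: False}


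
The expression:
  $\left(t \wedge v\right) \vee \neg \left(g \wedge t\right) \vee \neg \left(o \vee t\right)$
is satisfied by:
  {v: True, g: False, t: False}
  {g: False, t: False, v: False}
  {v: True, t: True, g: False}
  {t: True, g: False, v: False}
  {v: True, g: True, t: False}
  {g: True, v: False, t: False}
  {v: True, t: True, g: True}


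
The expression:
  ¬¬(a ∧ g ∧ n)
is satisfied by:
  {a: True, g: True, n: True}


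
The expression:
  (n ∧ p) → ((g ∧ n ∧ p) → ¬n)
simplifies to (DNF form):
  ¬g ∨ ¬n ∨ ¬p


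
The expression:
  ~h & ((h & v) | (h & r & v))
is never true.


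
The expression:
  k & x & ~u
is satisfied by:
  {x: True, k: True, u: False}


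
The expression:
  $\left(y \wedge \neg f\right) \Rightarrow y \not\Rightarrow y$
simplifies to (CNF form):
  $f \vee \neg y$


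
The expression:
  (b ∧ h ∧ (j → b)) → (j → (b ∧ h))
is always true.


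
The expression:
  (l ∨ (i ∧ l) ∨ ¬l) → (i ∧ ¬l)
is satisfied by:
  {i: True, l: False}


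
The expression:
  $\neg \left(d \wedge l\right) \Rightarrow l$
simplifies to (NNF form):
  $l$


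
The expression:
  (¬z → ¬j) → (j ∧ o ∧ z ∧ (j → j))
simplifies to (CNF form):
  j ∧ (o ∨ ¬z)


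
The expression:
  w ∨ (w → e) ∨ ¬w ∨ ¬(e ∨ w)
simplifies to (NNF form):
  True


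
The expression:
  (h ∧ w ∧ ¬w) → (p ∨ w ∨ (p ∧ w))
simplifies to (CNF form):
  True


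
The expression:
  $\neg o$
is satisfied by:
  {o: False}


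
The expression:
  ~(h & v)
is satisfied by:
  {h: False, v: False}
  {v: True, h: False}
  {h: True, v: False}


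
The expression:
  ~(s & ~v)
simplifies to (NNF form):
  v | ~s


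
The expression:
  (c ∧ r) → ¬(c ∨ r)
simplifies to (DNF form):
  ¬c ∨ ¬r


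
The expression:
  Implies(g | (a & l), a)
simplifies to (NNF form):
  a | ~g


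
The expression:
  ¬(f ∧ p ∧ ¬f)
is always true.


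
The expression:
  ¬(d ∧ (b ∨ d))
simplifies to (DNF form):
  ¬d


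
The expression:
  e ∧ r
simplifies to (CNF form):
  e ∧ r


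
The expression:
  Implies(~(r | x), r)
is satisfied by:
  {r: True, x: True}
  {r: True, x: False}
  {x: True, r: False}


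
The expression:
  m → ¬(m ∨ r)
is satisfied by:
  {m: False}


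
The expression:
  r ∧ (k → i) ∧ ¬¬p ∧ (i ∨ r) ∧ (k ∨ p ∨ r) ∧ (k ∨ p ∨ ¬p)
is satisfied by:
  {r: True, p: True, i: True, k: False}
  {r: True, p: True, k: False, i: False}
  {r: True, p: True, i: True, k: True}


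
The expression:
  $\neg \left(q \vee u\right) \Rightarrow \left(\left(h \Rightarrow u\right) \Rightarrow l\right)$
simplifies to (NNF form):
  $h \vee l \vee q \vee u$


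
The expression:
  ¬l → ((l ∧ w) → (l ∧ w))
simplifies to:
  True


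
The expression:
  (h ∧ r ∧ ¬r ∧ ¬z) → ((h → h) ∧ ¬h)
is always true.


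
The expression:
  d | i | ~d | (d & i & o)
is always true.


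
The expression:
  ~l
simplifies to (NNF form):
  ~l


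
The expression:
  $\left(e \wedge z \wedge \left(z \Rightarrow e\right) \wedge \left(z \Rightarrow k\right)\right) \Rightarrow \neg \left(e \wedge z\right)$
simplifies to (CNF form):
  $\neg e \vee \neg k \vee \neg z$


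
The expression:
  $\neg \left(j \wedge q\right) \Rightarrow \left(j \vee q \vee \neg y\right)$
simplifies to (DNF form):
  $j \vee q \vee \neg y$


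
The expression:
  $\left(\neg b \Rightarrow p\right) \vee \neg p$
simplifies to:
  $\text{True}$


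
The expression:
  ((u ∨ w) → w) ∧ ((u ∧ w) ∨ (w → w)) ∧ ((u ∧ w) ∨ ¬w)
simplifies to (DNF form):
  (u ∧ w) ∨ (¬u ∧ ¬w)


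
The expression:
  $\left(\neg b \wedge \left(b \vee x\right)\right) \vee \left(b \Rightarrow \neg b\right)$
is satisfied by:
  {b: False}


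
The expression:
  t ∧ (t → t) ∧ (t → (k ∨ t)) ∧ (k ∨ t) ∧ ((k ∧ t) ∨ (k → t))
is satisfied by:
  {t: True}


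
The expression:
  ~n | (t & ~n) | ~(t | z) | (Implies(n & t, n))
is always true.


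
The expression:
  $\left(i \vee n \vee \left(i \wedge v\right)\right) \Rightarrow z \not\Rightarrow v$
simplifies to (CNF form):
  $\left(z \vee \neg i\right) \wedge \left(z \vee \neg n\right) \wedge \left(\neg i \vee \neg v\right) \wedge \left(\neg n \vee \neg v\right)$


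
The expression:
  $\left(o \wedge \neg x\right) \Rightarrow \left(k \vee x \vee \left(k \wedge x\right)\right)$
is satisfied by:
  {x: True, k: True, o: False}
  {x: True, o: False, k: False}
  {k: True, o: False, x: False}
  {k: False, o: False, x: False}
  {x: True, k: True, o: True}
  {x: True, o: True, k: False}
  {k: True, o: True, x: False}


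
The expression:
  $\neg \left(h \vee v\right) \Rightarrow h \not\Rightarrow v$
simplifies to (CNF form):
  $h \vee v$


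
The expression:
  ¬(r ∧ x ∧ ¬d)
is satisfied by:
  {d: True, x: False, r: False}
  {x: False, r: False, d: False}
  {r: True, d: True, x: False}
  {r: True, x: False, d: False}
  {d: True, x: True, r: False}
  {x: True, d: False, r: False}
  {r: True, x: True, d: True}


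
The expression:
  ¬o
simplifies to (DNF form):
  ¬o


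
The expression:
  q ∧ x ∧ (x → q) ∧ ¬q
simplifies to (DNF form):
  False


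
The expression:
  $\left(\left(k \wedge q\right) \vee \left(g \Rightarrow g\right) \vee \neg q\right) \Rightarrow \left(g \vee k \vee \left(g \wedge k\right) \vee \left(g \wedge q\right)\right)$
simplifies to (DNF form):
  $g \vee k$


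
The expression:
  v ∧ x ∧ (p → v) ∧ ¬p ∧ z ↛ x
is never true.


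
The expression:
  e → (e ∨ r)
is always true.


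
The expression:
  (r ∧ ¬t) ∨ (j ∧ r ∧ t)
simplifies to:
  r ∧ (j ∨ ¬t)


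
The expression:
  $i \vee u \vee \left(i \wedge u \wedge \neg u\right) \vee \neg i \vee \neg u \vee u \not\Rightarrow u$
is always true.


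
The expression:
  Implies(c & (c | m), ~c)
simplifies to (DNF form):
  ~c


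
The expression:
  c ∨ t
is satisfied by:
  {t: True, c: True}
  {t: True, c: False}
  {c: True, t: False}


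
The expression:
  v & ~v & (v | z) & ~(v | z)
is never true.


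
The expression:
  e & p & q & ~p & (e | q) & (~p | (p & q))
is never true.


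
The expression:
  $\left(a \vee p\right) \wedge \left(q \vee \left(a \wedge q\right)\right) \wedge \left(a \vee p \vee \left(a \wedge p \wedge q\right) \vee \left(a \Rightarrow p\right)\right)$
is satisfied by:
  {a: True, p: True, q: True}
  {a: True, q: True, p: False}
  {p: True, q: True, a: False}


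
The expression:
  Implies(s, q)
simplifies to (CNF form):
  q | ~s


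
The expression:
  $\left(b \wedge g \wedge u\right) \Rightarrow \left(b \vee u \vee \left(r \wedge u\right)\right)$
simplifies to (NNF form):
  $\text{True}$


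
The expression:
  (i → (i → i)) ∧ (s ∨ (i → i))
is always true.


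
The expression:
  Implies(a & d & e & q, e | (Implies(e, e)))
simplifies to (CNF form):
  True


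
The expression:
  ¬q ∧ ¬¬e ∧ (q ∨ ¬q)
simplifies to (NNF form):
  e ∧ ¬q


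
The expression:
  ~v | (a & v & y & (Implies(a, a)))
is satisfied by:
  {a: True, y: True, v: False}
  {a: True, y: False, v: False}
  {y: True, a: False, v: False}
  {a: False, y: False, v: False}
  {a: True, v: True, y: True}


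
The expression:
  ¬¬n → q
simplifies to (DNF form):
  q ∨ ¬n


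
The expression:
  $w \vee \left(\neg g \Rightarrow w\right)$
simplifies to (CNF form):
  $g \vee w$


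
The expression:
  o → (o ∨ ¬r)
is always true.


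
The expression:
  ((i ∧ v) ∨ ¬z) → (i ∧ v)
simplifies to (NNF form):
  z ∨ (i ∧ v)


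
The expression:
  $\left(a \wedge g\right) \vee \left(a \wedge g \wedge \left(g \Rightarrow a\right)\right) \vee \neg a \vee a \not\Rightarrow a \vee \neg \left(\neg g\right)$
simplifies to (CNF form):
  $g \vee \neg a$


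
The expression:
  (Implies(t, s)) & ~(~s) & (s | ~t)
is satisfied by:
  {s: True}


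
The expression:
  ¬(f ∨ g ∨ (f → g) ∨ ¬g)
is never true.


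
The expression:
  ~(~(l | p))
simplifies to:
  l | p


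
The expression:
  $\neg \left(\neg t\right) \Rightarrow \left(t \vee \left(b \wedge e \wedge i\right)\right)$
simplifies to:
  $\text{True}$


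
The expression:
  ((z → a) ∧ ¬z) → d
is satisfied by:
  {d: True, z: True}
  {d: True, z: False}
  {z: True, d: False}


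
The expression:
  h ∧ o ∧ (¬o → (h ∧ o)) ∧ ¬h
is never true.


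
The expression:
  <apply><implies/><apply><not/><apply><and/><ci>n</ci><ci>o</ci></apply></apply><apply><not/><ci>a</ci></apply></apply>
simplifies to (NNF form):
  <apply><or/><apply><not/><ci>a</ci></apply><apply><and/><ci>n</ci><ci>o</ci></apply></apply>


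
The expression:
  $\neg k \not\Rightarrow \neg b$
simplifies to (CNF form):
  $b \wedge \neg k$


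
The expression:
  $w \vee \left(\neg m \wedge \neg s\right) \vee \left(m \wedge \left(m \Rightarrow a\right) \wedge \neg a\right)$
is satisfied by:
  {w: True, s: False, m: False}
  {w: True, m: True, s: False}
  {w: True, s: True, m: False}
  {w: True, m: True, s: True}
  {m: False, s: False, w: False}


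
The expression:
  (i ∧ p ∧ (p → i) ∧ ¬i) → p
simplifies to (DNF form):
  True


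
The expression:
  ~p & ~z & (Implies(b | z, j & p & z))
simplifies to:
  ~b & ~p & ~z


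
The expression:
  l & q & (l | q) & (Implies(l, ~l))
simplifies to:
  False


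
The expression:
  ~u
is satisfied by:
  {u: False}


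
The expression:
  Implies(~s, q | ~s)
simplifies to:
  True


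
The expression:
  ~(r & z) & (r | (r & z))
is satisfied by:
  {r: True, z: False}


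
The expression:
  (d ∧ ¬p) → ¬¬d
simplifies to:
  True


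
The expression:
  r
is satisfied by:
  {r: True}


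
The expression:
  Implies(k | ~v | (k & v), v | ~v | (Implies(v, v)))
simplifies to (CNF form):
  True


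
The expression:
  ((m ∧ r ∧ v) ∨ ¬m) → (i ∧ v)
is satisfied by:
  {m: True, i: True, v: False, r: False}
  {m: True, i: False, v: False, r: False}
  {r: True, m: True, i: True, v: False}
  {r: True, m: True, i: False, v: False}
  {m: True, v: True, i: True, r: False}
  {m: True, v: True, i: False, r: False}
  {m: True, v: True, r: True, i: True}
  {v: True, i: True, m: False, r: False}
  {r: True, v: True, i: True, m: False}


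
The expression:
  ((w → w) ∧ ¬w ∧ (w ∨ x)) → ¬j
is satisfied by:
  {w: True, x: False, j: False}
  {w: False, x: False, j: False}
  {j: True, w: True, x: False}
  {j: True, w: False, x: False}
  {x: True, w: True, j: False}
  {x: True, w: False, j: False}
  {x: True, j: True, w: True}


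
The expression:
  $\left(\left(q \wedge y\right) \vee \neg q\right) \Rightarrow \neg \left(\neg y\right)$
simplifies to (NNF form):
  $q \vee y$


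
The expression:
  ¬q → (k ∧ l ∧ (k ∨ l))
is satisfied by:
  {k: True, q: True, l: True}
  {k: True, q: True, l: False}
  {q: True, l: True, k: False}
  {q: True, l: False, k: False}
  {k: True, l: True, q: False}


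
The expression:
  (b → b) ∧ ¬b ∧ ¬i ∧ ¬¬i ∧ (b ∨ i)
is never true.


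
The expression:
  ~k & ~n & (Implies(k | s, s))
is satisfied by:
  {n: False, k: False}


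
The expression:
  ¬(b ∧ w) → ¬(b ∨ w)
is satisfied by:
  {w: False, b: False}
  {b: True, w: True}


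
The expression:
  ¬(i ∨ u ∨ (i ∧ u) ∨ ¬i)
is never true.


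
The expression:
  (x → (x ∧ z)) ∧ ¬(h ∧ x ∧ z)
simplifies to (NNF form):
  (z ∧ ¬h) ∨ ¬x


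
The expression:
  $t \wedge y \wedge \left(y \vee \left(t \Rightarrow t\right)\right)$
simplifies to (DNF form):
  $t \wedge y$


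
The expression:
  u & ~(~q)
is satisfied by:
  {u: True, q: True}


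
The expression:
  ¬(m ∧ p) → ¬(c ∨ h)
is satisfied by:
  {p: True, m: True, c: False, h: False}
  {p: True, m: False, c: False, h: False}
  {m: True, p: False, c: False, h: False}
  {p: False, m: False, c: False, h: False}
  {p: True, h: True, m: True, c: False}
  {p: True, c: True, m: True, h: False}
  {p: True, h: True, c: True, m: True}


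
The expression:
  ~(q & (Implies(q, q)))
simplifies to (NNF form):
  ~q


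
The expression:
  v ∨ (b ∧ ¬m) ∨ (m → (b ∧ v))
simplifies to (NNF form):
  v ∨ ¬m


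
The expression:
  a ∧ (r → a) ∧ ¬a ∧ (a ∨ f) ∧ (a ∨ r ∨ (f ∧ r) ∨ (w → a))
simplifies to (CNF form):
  False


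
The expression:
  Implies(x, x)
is always true.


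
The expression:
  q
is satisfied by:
  {q: True}


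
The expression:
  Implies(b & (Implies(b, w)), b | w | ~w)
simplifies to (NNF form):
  True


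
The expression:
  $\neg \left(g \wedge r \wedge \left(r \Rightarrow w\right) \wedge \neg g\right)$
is always true.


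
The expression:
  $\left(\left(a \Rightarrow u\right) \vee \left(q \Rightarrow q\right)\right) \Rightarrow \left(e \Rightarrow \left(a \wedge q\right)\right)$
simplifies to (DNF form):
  $\left(a \wedge q\right) \vee \neg e$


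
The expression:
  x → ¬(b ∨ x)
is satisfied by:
  {x: False}


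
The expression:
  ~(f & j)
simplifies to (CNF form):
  ~f | ~j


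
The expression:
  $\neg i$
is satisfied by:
  {i: False}


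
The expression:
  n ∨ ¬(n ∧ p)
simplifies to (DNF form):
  True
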